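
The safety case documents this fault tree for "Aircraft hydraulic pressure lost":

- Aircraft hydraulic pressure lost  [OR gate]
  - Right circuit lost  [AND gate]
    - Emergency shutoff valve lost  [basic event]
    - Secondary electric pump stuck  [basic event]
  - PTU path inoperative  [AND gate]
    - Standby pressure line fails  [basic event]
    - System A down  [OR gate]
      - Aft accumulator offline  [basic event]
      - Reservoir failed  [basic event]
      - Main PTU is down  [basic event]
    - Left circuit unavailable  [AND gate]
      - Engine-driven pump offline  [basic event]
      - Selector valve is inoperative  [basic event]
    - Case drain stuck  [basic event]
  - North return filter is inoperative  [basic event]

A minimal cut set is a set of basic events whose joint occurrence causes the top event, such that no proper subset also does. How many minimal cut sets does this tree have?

Right circuit lost [AND]: one cut set from each child combined → 1 × 1 = 1 cut set(s).
System A down [OR]: union of children's cut sets → 3 cut set(s).
Left circuit unavailable [AND]: one cut set from each child combined → 1 × 1 = 1 cut set(s).
PTU path inoperative [AND]: one cut set from each child combined → 1 × 3 × 1 × 1 = 3 cut set(s).
Aircraft hydraulic pressure lost [OR]: union of children's cut sets → 5 cut set(s).
Minimal cut sets: {Emergency shutoff valve lost, Secondary electric pump stuck}; {Aft accumulator offline, Case drain stuck, Engine-driven pump offline, Selector valve is inoperative, Standby pressure line fails}; {Case drain stuck, Engine-driven pump offline, Reservoir failed, Selector valve is inoperative, Standby pressure line fails}; {Case drain stuck, Engine-driven pump offline, Main PTU is down, Selector valve is inoperative, Standby pressure line fails}; {North return filter is inoperative}.

5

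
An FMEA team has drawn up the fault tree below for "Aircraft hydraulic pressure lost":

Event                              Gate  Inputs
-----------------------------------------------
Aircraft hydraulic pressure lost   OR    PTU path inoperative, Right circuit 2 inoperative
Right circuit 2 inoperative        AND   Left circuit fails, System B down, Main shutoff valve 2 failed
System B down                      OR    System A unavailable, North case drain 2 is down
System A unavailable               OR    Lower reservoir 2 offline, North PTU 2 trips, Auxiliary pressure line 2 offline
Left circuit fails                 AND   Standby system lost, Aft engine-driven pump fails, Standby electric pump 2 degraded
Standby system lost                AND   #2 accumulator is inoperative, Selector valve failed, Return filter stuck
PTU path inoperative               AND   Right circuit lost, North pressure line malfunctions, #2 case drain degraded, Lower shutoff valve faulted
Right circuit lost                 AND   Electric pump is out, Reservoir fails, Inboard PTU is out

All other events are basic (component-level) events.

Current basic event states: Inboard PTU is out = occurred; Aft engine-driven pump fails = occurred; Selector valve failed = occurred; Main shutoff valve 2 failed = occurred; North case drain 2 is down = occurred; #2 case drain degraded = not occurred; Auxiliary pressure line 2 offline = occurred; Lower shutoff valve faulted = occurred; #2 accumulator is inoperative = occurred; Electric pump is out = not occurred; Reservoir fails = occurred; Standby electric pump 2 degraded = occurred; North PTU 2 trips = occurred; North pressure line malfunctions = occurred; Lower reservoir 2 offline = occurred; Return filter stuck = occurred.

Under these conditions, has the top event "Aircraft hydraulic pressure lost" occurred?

Yes

Right circuit lost [AND]: Electric pump is out=not, Reservoir fails=occurs, Inboard PTU is out=occurs → not all inputs occur → does not occur.
PTU path inoperative [AND]: Right circuit lost=not, North pressure line malfunctions=occurs, #2 case drain degraded=not, Lower shutoff valve faulted=occurs → not all inputs occur → does not occur.
Standby system lost [AND]: #2 accumulator is inoperative=occurs, Selector valve failed=occurs, Return filter stuck=occurs → all inputs occur → occurs.
Left circuit fails [AND]: Standby system lost=occurs, Aft engine-driven pump fails=occurs, Standby electric pump 2 degraded=occurs → all inputs occur → occurs.
System A unavailable [OR]: Lower reservoir 2 offline=occurs, North PTU 2 trips=occurs, Auxiliary pressure line 2 offline=occurs → at least one input occurs → occurs.
System B down [OR]: System A unavailable=occurs, North case drain 2 is down=occurs → at least one input occurs → occurs.
Right circuit 2 inoperative [AND]: Left circuit fails=occurs, System B down=occurs, Main shutoff valve 2 failed=occurs → all inputs occur → occurs.
Aircraft hydraulic pressure lost [OR]: PTU path inoperative=not, Right circuit 2 inoperative=occurs → at least one input occurs → occurs.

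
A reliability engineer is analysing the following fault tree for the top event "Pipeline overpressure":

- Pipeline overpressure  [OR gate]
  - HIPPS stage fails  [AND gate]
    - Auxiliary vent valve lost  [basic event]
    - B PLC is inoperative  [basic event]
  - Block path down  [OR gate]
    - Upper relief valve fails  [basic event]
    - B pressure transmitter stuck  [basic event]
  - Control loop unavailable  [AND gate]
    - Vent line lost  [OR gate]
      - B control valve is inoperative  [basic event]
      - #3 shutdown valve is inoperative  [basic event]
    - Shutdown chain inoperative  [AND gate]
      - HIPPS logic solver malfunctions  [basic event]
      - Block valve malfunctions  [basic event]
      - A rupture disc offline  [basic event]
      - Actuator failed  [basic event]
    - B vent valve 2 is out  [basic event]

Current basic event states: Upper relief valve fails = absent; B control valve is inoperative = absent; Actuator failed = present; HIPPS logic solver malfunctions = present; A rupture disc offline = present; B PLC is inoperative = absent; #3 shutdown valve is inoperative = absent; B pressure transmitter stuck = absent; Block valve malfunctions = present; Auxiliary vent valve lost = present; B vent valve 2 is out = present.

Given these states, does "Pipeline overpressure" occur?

HIPPS stage fails [AND]: Auxiliary vent valve lost=occurs, B PLC is inoperative=not → not all inputs occur → does not occur.
Block path down [OR]: Upper relief valve fails=not, B pressure transmitter stuck=not → no input occurs → does not occur.
Vent line lost [OR]: B control valve is inoperative=not, #3 shutdown valve is inoperative=not → no input occurs → does not occur.
Shutdown chain inoperative [AND]: HIPPS logic solver malfunctions=occurs, Block valve malfunctions=occurs, A rupture disc offline=occurs, Actuator failed=occurs → all inputs occur → occurs.
Control loop unavailable [AND]: Vent line lost=not, Shutdown chain inoperative=occurs, B vent valve 2 is out=occurs → not all inputs occur → does not occur.
Pipeline overpressure [OR]: HIPPS stage fails=not, Block path down=not, Control loop unavailable=not → no input occurs → does not occur.

No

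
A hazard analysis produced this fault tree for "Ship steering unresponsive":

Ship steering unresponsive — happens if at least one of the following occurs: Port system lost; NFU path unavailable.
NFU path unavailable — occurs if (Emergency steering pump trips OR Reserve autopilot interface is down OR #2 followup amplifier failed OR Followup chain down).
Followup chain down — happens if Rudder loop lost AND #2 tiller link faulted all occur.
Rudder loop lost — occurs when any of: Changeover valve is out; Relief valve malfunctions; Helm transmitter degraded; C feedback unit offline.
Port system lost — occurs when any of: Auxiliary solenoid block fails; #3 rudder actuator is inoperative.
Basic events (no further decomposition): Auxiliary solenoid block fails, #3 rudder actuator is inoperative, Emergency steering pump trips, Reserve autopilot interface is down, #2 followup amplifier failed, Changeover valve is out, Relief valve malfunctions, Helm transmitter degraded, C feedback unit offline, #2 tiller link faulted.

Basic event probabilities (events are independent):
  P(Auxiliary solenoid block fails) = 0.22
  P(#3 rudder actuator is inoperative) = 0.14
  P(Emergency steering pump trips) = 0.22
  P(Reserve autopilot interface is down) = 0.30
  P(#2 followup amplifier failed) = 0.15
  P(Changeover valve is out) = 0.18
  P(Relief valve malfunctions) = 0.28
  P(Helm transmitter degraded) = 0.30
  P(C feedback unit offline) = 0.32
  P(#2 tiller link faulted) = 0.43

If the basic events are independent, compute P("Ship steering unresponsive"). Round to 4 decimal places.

0.7849

P(Port system lost) [OR] = 1 − (1−0.22) × (1−0.14) = 0.329200
P(Rudder loop lost) [OR] = 1 − (1−0.18) × (1−0.28) × (1−0.30) × (1−0.32) = 0.718970
P(Followup chain down) [AND] = 0.718970 × 0.43 = 0.309157
P(NFU path unavailable) [OR] = 1 − (1−0.22) × (1−0.30) × (1−0.15) × (1−0.309157) = 0.679380
P(Ship steering unresponsive) [OR] = 1 − (1−0.329200) × (1−0.679380) = 0.784928
Rounded to 4 decimal places: P(Ship steering unresponsive) ≈ 0.7849.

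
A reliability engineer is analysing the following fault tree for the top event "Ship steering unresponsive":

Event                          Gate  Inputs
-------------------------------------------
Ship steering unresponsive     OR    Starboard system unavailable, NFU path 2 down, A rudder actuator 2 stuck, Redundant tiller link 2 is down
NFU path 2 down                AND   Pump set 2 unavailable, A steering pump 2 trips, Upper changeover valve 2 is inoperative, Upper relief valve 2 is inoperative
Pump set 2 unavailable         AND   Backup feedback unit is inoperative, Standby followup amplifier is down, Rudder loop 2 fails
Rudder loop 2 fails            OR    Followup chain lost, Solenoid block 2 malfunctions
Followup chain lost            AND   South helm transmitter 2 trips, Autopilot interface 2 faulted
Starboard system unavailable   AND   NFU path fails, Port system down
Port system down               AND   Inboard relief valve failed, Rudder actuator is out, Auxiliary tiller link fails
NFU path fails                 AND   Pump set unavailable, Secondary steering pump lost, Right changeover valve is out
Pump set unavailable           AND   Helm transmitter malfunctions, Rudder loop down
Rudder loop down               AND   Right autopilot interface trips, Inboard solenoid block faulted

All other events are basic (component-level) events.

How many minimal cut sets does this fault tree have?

5

Rudder loop down [AND]: one cut set from each child combined → 1 × 1 = 1 cut set(s).
Pump set unavailable [AND]: one cut set from each child combined → 1 × 1 = 1 cut set(s).
NFU path fails [AND]: one cut set from each child combined → 1 × 1 × 1 = 1 cut set(s).
Port system down [AND]: one cut set from each child combined → 1 × 1 × 1 = 1 cut set(s).
Starboard system unavailable [AND]: one cut set from each child combined → 1 × 1 = 1 cut set(s).
Followup chain lost [AND]: one cut set from each child combined → 1 × 1 = 1 cut set(s).
Rudder loop 2 fails [OR]: union of children's cut sets → 2 cut set(s).
Pump set 2 unavailable [AND]: one cut set from each child combined → 1 × 1 × 2 = 2 cut set(s).
NFU path 2 down [AND]: one cut set from each child combined → 2 × 1 × 1 × 1 = 2 cut set(s).
Ship steering unresponsive [OR]: union of children's cut sets → 5 cut set(s).
Minimal cut sets: {Auxiliary tiller link fails, Helm transmitter malfunctions, Inboard relief valve failed, Inboard solenoid block faulted, Right autopilot interface trips, Right changeover valve is out, Rudder actuator is out, Secondary steering pump lost}; {A steering pump 2 trips, Autopilot interface 2 faulted, Backup feedback unit is inoperative, South helm transmitter 2 trips, Standby followup amplifier is down, Upper changeover valve 2 is inoperative, Upper relief valve 2 is inoperative}; {A steering pump 2 trips, Backup feedback unit is inoperative, Solenoid block 2 malfunctions, Standby followup amplifier is down, Upper changeover valve 2 is inoperative, Upper relief valve 2 is inoperative}; {A rudder actuator 2 stuck}; {Redundant tiller link 2 is down}.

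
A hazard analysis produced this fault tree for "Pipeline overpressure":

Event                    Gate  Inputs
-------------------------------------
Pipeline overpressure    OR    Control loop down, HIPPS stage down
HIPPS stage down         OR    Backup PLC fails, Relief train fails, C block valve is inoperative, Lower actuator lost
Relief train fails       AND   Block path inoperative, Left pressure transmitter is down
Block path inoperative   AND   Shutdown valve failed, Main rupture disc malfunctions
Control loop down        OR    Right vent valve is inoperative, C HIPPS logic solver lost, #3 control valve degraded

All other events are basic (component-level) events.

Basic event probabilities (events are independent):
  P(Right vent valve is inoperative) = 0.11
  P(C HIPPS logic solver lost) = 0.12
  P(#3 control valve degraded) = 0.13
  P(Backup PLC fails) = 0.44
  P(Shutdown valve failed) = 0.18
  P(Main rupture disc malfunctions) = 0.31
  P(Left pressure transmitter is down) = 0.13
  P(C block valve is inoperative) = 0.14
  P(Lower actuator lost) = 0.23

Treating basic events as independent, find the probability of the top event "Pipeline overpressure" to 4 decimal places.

P(Control loop down) [OR] = 1 − (1−0.11) × (1−0.12) × (1−0.13) = 0.318616
P(Block path inoperative) [AND] = 0.18 × 0.31 = 0.055800
P(Relief train fails) [AND] = 0.055800 × 0.13 = 0.007254
P(HIPPS stage down) [OR] = 1 − (1−0.44) × (1−0.007254) × (1−0.14) × (1−0.23) = 0.631858
P(Pipeline overpressure) [OR] = 1 − (1−0.318616) × (1−0.631858) = 0.749154
Rounded to 4 decimal places: P(Pipeline overpressure) ≈ 0.7492.

0.7492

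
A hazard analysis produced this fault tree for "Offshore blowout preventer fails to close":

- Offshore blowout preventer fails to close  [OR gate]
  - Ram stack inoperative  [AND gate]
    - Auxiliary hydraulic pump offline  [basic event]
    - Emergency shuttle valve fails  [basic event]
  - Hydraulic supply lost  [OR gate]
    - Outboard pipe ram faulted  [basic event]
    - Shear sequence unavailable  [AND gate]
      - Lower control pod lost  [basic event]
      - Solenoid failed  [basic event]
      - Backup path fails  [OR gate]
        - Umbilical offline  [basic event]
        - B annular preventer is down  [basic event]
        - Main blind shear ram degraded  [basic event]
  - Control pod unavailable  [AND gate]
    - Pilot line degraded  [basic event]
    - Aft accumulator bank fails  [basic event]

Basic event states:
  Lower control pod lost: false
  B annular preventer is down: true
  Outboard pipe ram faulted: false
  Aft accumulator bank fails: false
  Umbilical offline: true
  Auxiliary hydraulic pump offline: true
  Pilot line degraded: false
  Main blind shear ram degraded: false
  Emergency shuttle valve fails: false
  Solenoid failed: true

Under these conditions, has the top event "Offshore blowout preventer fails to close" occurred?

Ram stack inoperative [AND]: Auxiliary hydraulic pump offline=occurs, Emergency shuttle valve fails=not → not all inputs occur → does not occur.
Backup path fails [OR]: Umbilical offline=occurs, B annular preventer is down=occurs, Main blind shear ram degraded=not → at least one input occurs → occurs.
Shear sequence unavailable [AND]: Lower control pod lost=not, Solenoid failed=occurs, Backup path fails=occurs → not all inputs occur → does not occur.
Hydraulic supply lost [OR]: Outboard pipe ram faulted=not, Shear sequence unavailable=not → no input occurs → does not occur.
Control pod unavailable [AND]: Pilot line degraded=not, Aft accumulator bank fails=not → not all inputs occur → does not occur.
Offshore blowout preventer fails to close [OR]: Ram stack inoperative=not, Hydraulic supply lost=not, Control pod unavailable=not → no input occurs → does not occur.

No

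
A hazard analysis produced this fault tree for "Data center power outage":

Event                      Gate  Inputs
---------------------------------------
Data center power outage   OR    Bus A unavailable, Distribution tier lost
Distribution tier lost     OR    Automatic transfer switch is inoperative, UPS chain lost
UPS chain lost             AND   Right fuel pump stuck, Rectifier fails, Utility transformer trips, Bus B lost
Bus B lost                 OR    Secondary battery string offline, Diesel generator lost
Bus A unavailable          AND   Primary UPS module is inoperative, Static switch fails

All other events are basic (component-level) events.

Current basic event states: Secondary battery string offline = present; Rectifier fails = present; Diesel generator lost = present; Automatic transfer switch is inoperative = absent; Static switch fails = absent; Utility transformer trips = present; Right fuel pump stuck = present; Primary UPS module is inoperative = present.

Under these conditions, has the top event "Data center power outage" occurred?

Yes

Bus A unavailable [AND]: Primary UPS module is inoperative=occurs, Static switch fails=not → not all inputs occur → does not occur.
Bus B lost [OR]: Secondary battery string offline=occurs, Diesel generator lost=occurs → at least one input occurs → occurs.
UPS chain lost [AND]: Right fuel pump stuck=occurs, Rectifier fails=occurs, Utility transformer trips=occurs, Bus B lost=occurs → all inputs occur → occurs.
Distribution tier lost [OR]: Automatic transfer switch is inoperative=not, UPS chain lost=occurs → at least one input occurs → occurs.
Data center power outage [OR]: Bus A unavailable=not, Distribution tier lost=occurs → at least one input occurs → occurs.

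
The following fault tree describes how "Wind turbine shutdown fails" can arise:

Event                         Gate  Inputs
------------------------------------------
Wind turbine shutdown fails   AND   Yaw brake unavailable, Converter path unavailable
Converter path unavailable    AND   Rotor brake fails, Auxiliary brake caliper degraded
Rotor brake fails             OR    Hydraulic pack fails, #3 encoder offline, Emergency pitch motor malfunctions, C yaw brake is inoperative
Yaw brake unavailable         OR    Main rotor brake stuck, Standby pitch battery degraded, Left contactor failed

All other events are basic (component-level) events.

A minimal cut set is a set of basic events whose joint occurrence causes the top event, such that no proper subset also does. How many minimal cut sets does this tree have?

12

Yaw brake unavailable [OR]: union of children's cut sets → 3 cut set(s).
Rotor brake fails [OR]: union of children's cut sets → 4 cut set(s).
Converter path unavailable [AND]: one cut set from each child combined → 4 × 1 = 4 cut set(s).
Wind turbine shutdown fails [AND]: one cut set from each child combined → 3 × 4 = 12 cut set(s).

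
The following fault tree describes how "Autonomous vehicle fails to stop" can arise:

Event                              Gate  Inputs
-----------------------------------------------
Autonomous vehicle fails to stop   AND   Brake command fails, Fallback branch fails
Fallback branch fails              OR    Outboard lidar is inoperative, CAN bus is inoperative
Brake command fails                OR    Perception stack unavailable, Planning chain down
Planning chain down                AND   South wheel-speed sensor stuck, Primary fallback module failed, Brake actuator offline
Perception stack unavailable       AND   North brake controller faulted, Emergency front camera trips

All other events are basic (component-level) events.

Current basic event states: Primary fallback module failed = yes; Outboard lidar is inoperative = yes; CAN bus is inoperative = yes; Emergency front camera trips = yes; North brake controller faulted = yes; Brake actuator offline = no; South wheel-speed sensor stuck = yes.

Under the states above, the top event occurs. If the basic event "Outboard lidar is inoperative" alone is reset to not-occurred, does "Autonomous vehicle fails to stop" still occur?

Counterfactual: set "Outboard lidar is inoperative" to not occurred.
Perception stack unavailable [AND]: North brake controller faulted=occurs, Emergency front camera trips=occurs → all inputs occur → occurs.
Planning chain down [AND]: South wheel-speed sensor stuck=occurs, Primary fallback module failed=occurs, Brake actuator offline=not → not all inputs occur → does not occur.
Brake command fails [OR]: Perception stack unavailable=occurs, Planning chain down=not → at least one input occurs → occurs.
Fallback branch fails [OR]: Outboard lidar is inoperative=not, CAN bus is inoperative=occurs → at least one input occurs → occurs.
Autonomous vehicle fails to stop [AND]: Brake command fails=occurs, Fallback branch fails=occurs → all inputs occur → occurs.

Yes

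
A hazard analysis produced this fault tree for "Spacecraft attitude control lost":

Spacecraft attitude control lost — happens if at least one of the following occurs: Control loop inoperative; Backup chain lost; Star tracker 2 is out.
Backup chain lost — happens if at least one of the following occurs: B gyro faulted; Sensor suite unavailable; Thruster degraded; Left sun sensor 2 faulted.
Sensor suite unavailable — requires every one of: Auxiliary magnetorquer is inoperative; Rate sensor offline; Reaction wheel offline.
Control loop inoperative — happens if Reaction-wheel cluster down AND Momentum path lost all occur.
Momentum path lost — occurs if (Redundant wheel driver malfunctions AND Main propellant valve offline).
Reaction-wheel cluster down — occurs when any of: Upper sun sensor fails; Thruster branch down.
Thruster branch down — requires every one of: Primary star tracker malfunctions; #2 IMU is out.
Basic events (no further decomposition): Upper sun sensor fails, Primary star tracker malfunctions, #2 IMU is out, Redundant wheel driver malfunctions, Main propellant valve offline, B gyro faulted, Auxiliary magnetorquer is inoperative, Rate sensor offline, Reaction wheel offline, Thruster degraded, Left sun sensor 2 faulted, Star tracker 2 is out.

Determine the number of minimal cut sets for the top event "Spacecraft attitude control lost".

Thruster branch down [AND]: one cut set from each child combined → 1 × 1 = 1 cut set(s).
Reaction-wheel cluster down [OR]: union of children's cut sets → 2 cut set(s).
Momentum path lost [AND]: one cut set from each child combined → 1 × 1 = 1 cut set(s).
Control loop inoperative [AND]: one cut set from each child combined → 2 × 1 = 2 cut set(s).
Sensor suite unavailable [AND]: one cut set from each child combined → 1 × 1 × 1 = 1 cut set(s).
Backup chain lost [OR]: union of children's cut sets → 4 cut set(s).
Spacecraft attitude control lost [OR]: union of children's cut sets → 7 cut set(s).
Minimal cut sets: {Main propellant valve offline, Redundant wheel driver malfunctions, Upper sun sensor fails}; {#2 IMU is out, Main propellant valve offline, Primary star tracker malfunctions, Redundant wheel driver malfunctions}; {B gyro faulted}; {Auxiliary magnetorquer is inoperative, Rate sensor offline, Reaction wheel offline}; {Thruster degraded}; {Left sun sensor 2 faulted}; {Star tracker 2 is out}.

7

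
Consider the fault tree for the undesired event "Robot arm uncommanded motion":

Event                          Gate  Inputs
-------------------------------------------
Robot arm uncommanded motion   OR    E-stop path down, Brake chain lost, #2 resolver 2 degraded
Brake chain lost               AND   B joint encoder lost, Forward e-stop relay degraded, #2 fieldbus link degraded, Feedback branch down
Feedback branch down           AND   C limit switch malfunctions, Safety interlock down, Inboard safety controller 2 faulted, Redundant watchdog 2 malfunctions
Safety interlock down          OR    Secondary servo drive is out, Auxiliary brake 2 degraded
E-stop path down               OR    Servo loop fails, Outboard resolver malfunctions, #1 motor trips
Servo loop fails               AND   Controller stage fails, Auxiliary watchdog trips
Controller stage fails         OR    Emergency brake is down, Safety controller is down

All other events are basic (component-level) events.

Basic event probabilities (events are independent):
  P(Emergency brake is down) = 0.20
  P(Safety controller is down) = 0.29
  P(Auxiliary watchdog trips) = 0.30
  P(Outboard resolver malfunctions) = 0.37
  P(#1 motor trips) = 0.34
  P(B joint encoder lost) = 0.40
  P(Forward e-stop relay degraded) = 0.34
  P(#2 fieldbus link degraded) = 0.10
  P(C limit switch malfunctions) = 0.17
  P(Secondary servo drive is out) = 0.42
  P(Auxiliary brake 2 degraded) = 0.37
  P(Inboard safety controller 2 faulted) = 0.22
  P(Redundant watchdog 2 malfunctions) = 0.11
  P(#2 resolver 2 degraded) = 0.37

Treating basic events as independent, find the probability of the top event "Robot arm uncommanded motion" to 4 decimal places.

P(Controller stage fails) [OR] = 1 − (1−0.20) × (1−0.29) = 0.432000
P(Servo loop fails) [AND] = 0.432000 × 0.30 = 0.129600
P(E-stop path down) [OR] = 1 − (1−0.129600) × (1−0.37) × (1−0.34) = 0.638088
P(Safety interlock down) [OR] = 1 − (1−0.42) × (1−0.37) = 0.634600
P(Feedback branch down) [AND] = 0.17 × 0.634600 × 0.22 × 0.11 = 0.002611
P(Brake chain lost) [AND] = 0.40 × 0.34 × 0.10 × 0.002611 = 0.000036
P(Robot arm uncommanded motion) [OR] = 1 − (1−0.638088) × (1−0.000036) × (1−0.37) = 0.772004
Rounded to 4 decimal places: P(Robot arm uncommanded motion) ≈ 0.7720.

0.7720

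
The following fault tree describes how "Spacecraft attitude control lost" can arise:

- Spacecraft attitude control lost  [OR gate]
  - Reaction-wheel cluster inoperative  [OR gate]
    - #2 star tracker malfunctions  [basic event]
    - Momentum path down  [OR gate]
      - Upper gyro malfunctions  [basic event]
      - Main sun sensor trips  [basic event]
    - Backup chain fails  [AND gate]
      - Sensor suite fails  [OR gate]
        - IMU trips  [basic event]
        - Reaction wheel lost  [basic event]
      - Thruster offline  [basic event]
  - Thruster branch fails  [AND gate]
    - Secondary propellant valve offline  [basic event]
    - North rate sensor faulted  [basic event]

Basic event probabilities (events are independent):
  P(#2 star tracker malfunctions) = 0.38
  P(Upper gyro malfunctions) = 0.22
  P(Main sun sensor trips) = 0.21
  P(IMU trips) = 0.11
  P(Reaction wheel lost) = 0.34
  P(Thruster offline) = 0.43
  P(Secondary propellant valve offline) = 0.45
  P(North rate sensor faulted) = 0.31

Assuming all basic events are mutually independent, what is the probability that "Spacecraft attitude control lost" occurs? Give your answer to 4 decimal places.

P(Momentum path down) [OR] = 1 − (1−0.22) × (1−0.21) = 0.383800
P(Sensor suite fails) [OR] = 1 − (1−0.11) × (1−0.34) = 0.412600
P(Backup chain fails) [AND] = 0.412600 × 0.43 = 0.177418
P(Reaction-wheel cluster inoperative) [OR] = 1 − (1−0.38) × (1−0.383800) × (1−0.177418) = 0.685737
P(Thruster branch fails) [AND] = 0.45 × 0.31 = 0.139500
P(Spacecraft attitude control lost) [OR] = 1 − (1−0.685737) × (1−0.139500) = 0.729577
Rounded to 4 decimal places: P(Spacecraft attitude control lost) ≈ 0.7296.

0.7296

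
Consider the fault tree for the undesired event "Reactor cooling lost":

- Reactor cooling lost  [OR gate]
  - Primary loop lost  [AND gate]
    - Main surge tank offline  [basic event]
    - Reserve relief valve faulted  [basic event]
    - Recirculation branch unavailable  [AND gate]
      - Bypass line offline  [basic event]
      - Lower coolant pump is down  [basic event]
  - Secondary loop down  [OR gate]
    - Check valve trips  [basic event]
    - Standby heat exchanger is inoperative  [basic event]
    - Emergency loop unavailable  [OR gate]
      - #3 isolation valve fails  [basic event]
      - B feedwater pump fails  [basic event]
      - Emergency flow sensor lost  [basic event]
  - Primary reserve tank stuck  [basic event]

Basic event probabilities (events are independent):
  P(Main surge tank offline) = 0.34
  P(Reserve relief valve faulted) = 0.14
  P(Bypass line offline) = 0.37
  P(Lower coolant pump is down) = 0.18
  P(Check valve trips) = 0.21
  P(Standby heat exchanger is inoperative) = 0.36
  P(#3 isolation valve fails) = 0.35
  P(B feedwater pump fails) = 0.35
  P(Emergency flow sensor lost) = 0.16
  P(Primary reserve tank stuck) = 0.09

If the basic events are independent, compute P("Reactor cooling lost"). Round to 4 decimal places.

0.8372

P(Recirculation branch unavailable) [AND] = 0.37 × 0.18 = 0.066600
P(Primary loop lost) [AND] = 0.34 × 0.14 × 0.066600 = 0.003170
P(Emergency loop unavailable) [OR] = 1 − (1−0.35) × (1−0.35) × (1−0.16) = 0.645100
P(Secondary loop down) [OR] = 1 − (1−0.21) × (1−0.36) × (1−0.645100) = 0.820563
P(Reactor cooling lost) [OR] = 1 − (1−0.003170) × (1−0.820563) × (1−0.09) = 0.837230
Rounded to 4 decimal places: P(Reactor cooling lost) ≈ 0.8372.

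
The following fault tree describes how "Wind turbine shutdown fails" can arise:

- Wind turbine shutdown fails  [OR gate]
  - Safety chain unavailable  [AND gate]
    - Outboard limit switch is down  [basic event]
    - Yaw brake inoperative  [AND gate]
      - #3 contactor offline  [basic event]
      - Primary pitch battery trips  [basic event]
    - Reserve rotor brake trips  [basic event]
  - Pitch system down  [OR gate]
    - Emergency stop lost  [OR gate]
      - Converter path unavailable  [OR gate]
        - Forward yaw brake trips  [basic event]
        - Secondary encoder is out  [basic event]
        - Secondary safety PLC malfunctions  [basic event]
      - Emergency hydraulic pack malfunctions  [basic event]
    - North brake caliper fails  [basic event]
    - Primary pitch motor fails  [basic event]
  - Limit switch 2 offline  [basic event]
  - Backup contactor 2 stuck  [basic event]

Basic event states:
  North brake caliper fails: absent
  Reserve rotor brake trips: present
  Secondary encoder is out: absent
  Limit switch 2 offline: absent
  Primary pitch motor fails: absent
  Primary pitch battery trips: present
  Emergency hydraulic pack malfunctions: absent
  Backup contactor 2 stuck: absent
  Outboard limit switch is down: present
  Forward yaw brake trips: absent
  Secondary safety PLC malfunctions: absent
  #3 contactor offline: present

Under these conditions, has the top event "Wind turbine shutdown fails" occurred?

Yaw brake inoperative [AND]: #3 contactor offline=occurs, Primary pitch battery trips=occurs → all inputs occur → occurs.
Safety chain unavailable [AND]: Outboard limit switch is down=occurs, Yaw brake inoperative=occurs, Reserve rotor brake trips=occurs → all inputs occur → occurs.
Converter path unavailable [OR]: Forward yaw brake trips=not, Secondary encoder is out=not, Secondary safety PLC malfunctions=not → no input occurs → does not occur.
Emergency stop lost [OR]: Converter path unavailable=not, Emergency hydraulic pack malfunctions=not → no input occurs → does not occur.
Pitch system down [OR]: Emergency stop lost=not, North brake caliper fails=not, Primary pitch motor fails=not → no input occurs → does not occur.
Wind turbine shutdown fails [OR]: Safety chain unavailable=occurs, Pitch system down=not, Limit switch 2 offline=not, Backup contactor 2 stuck=not → at least one input occurs → occurs.

Yes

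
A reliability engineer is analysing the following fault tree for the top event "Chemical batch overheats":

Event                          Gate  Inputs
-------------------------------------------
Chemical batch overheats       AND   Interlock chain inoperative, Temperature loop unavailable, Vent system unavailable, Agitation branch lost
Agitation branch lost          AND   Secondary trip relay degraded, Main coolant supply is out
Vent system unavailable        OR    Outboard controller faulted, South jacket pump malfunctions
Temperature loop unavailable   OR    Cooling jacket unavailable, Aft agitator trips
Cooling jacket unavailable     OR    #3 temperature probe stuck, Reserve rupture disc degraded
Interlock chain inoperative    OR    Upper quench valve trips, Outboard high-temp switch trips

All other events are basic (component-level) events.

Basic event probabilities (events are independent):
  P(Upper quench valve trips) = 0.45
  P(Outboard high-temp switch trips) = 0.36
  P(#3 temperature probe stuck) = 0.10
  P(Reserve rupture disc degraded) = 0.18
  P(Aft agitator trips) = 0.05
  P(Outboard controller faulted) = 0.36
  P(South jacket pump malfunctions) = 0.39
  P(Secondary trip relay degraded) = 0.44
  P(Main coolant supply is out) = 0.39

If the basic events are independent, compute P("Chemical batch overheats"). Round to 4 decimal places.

P(Interlock chain inoperative) [OR] = 1 − (1−0.45) × (1−0.36) = 0.648000
P(Cooling jacket unavailable) [OR] = 1 − (1−0.10) × (1−0.18) = 0.262000
P(Temperature loop unavailable) [OR] = 1 − (1−0.262000) × (1−0.05) = 0.298900
P(Vent system unavailable) [OR] = 1 − (1−0.36) × (1−0.39) = 0.609600
P(Agitation branch lost) [AND] = 0.44 × 0.39 = 0.171600
P(Chemical batch overheats) [AND] = 0.648000 × 0.298900 × 0.609600 × 0.171600 = 0.020261
Rounded to 4 decimal places: P(Chemical batch overheats) ≈ 0.0203.

0.0203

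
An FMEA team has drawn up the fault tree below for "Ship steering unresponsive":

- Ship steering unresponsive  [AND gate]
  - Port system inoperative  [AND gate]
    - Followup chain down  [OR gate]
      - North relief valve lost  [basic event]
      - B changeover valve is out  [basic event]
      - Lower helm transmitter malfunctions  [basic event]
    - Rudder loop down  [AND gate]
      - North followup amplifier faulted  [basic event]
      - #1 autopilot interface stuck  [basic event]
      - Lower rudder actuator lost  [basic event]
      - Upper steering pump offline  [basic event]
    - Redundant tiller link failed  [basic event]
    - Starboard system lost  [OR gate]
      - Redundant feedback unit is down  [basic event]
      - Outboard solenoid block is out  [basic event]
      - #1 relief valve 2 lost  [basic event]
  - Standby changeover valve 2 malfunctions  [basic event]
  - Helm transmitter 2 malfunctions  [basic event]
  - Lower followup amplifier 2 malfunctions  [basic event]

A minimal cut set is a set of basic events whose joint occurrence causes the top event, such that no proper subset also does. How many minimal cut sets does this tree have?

9

Followup chain down [OR]: union of children's cut sets → 3 cut set(s).
Rudder loop down [AND]: one cut set from each child combined → 1 × 1 × 1 × 1 = 1 cut set(s).
Starboard system lost [OR]: union of children's cut sets → 3 cut set(s).
Port system inoperative [AND]: one cut set from each child combined → 3 × 1 × 1 × 3 = 9 cut set(s).
Ship steering unresponsive [AND]: one cut set from each child combined → 9 × 1 × 1 × 1 = 9 cut set(s).
Minimal cut sets: {#1 autopilot interface stuck, Helm transmitter 2 malfunctions, Lower followup amplifier 2 malfunctions, Lower rudder actuator lost, North followup amplifier faulted, North relief valve lost, Redundant feedback unit is down, Redundant tiller link failed, Standby changeover valve 2 malfunctions, Upper steering pump offline}; {#1 autopilot interface stuck, Helm transmitter 2 malfunctions, Lower followup amplifier 2 malfunctions, Lower rudder actuator lost, North followup amplifier faulted, North relief valve lost, Outboard solenoid block is out, Redundant tiller link failed, Standby changeover valve 2 malfunctions, Upper steering pump offline}; {#1 autopilot interface stuck, #1 relief valve 2 lost, Helm transmitter 2 malfunctions, Lower followup amplifier 2 malfunctions, Lower rudder actuator lost, North followup amplifier faulted, North relief valve lost, Redundant tiller link failed, Standby changeover valve 2 malfunctions, Upper steering pump offline}; {#1 autopilot interface stuck, B changeover valve is out, Helm transmitter 2 malfunctions, Lower followup amplifier 2 malfunctions, Lower rudder actuator lost, North followup amplifier faulted, Redundant feedback unit is down, Redundant tiller link failed, Standby changeover valve 2 malfunctions, Upper steering pump offline}; {#1 autopilot interface stuck, B changeover valve is out, Helm transmitter 2 malfunctions, Lower followup amplifier 2 malfunctions, Lower rudder actuator lost, North followup amplifier faulted, Outboard solenoid block is out, Redundant tiller link failed, Standby changeover valve 2 malfunctions, Upper steering pump offline}; {#1 autopilot interface stuck, #1 relief valve 2 lost, B changeover valve is out, Helm transmitter 2 malfunctions, Lower followup amplifier 2 malfunctions, Lower rudder actuator lost, North followup amplifier faulted, Redundant tiller link failed, Standby changeover valve 2 malfunctions, Upper steering pump offline}; {#1 autopilot interface stuck, Helm transmitter 2 malfunctions, Lower followup amplifier 2 malfunctions, Lower helm transmitter malfunctions, Lower rudder actuator lost, North followup amplifier faulted, Redundant feedback unit is down, Redundant tiller link failed, Standby changeover valve 2 malfunctions, Upper steering pump offline}; {#1 autopilot interface stuck, Helm transmitter 2 malfunctions, Lower followup amplifier 2 malfunctions, Lower helm transmitter malfunctions, Lower rudder actuator lost, North followup amplifier faulted, Outboard solenoid block is out, Redundant tiller link failed, Standby changeover valve 2 malfunctions, Upper steering pump offline}; {#1 autopilot interface stuck, #1 relief valve 2 lost, Helm transmitter 2 malfunctions, Lower followup amplifier 2 malfunctions, Lower helm transmitter malfunctions, Lower rudder actuator lost, North followup amplifier faulted, Redundant tiller link failed, Standby changeover valve 2 malfunctions, Upper steering pump offline}.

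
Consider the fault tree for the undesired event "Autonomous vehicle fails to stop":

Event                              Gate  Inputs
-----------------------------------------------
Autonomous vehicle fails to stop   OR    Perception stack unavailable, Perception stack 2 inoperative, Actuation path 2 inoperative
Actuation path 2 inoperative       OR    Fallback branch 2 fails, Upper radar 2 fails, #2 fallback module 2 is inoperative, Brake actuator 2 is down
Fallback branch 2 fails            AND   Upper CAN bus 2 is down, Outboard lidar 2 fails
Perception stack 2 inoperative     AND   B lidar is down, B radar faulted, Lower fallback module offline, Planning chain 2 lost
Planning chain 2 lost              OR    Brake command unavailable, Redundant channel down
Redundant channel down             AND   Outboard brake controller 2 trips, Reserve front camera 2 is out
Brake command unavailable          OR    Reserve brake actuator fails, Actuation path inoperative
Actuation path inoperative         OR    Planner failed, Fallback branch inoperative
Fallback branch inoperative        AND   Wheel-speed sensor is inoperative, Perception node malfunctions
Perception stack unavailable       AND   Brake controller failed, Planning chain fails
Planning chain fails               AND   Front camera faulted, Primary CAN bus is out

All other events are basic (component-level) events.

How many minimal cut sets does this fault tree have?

Planning chain fails [AND]: one cut set from each child combined → 1 × 1 = 1 cut set(s).
Perception stack unavailable [AND]: one cut set from each child combined → 1 × 1 = 1 cut set(s).
Fallback branch inoperative [AND]: one cut set from each child combined → 1 × 1 = 1 cut set(s).
Actuation path inoperative [OR]: union of children's cut sets → 2 cut set(s).
Brake command unavailable [OR]: union of children's cut sets → 3 cut set(s).
Redundant channel down [AND]: one cut set from each child combined → 1 × 1 = 1 cut set(s).
Planning chain 2 lost [OR]: union of children's cut sets → 4 cut set(s).
Perception stack 2 inoperative [AND]: one cut set from each child combined → 1 × 1 × 1 × 4 = 4 cut set(s).
Fallback branch 2 fails [AND]: one cut set from each child combined → 1 × 1 = 1 cut set(s).
Actuation path 2 inoperative [OR]: union of children's cut sets → 4 cut set(s).
Autonomous vehicle fails to stop [OR]: union of children's cut sets → 9 cut set(s).
Minimal cut sets: {Brake controller failed, Front camera faulted, Primary CAN bus is out}; {B lidar is down, B radar faulted, Lower fallback module offline, Reserve brake actuator fails}; {B lidar is down, B radar faulted, Lower fallback module offline, Planner failed}; {B lidar is down, B radar faulted, Lower fallback module offline, Perception node malfunctions, Wheel-speed sensor is inoperative}; {B lidar is down, B radar faulted, Lower fallback module offline, Outboard brake controller 2 trips, Reserve front camera 2 is out}; {Outboard lidar 2 fails, Upper CAN bus 2 is down}; {Upper radar 2 fails}; {#2 fallback module 2 is inoperative}; {Brake actuator 2 is down}.

9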